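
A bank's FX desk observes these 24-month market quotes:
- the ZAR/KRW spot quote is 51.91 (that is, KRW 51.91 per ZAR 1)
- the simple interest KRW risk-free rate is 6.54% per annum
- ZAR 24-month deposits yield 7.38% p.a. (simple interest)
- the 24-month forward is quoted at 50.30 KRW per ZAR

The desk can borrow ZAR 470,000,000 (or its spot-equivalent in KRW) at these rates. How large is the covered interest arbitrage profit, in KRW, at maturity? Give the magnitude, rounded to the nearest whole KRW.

KRW 458,507,560

T = 2 years.
Keep in ZAR, deliver into the forward: 470,000,000·1.147600·50.30 = KRW 27,130,411,600.00.
Swap to KRW now, deposit: 470,000,000·51.91·1.130800 = KRW 27,588,919,160.00.
The quoted forward undervalues ZAR, so borrow ZAR, convert to KRW at spot, deposit the KRW at 6.54%, and buy ZAR forward at 50.30 to cover the loan.
Profit = 27,588,919,160.00 − 27,130,411,600.00 = KRW 458,507,560.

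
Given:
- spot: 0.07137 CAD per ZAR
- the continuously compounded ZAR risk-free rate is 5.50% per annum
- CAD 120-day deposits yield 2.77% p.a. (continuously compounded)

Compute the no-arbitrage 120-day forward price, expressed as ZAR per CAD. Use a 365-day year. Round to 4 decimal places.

14.1378

T = 120/365 years.
CAD accumulates by e^(0.0277×120/365) = 1.00914844.
ZAR accumulates by e^(0.0550×120/365) = 1.01824666.
Forward (CAD per ZAR) = 0.07137 × 1.00914844 / 1.01824666 = 0.070732296.
Invert for ZAR per CAD: 1 / 0.070732296 = 14.1378.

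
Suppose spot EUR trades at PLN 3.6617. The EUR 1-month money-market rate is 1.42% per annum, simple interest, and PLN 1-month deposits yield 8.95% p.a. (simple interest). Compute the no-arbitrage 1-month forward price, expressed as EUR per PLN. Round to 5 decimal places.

0.27140

T = 1/12 years.
PLN accumulates by 1 + 0.0895×1/12 = 1.0074583.
EUR growth factor: 1 + 0.0142×1/12 = 1.0011833.
CIP: F = S · (grow PLN)/(grow EUR) = 3.6617 × 1.0074583/1.0011833 = 3.684650 PLN per EUR.
Quoted the other way: 1/3.684650 = 0.27140 EUR per PLN.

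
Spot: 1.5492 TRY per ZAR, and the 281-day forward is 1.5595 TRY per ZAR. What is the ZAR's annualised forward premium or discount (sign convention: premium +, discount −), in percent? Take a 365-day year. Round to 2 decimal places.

+0.86%

T = 281/365 years.
Period premium: (1.5595 − 1.5492)/1.5492 = 0.0066486.
×(1/T) gives 0.86% p.a.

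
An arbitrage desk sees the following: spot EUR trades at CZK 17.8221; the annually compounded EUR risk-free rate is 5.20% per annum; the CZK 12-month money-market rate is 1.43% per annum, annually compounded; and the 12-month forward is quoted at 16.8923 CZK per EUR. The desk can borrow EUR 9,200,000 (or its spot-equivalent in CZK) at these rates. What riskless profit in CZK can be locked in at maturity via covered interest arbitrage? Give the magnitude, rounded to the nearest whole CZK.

T = 1 year.
Invest the EUR and cover forward: 9,200,000 × 1.052000 × 16.8923 = CZK 163,490,436.32.
Convert at spot and invest in CZK: 9,200,000 × 17.8221 × 1.014300 = CZK 166,307,995.48.
The quoted forward undervalues EUR, so borrow EUR, convert to CZK at spot, deposit the CZK at 1.43%, and buy EUR forward at 16.8923 to cover the loan.
Arbitrage profit = |163,490,436.32 − 166,307,995.48| = CZK 2,817,559.

CZK 2,817,559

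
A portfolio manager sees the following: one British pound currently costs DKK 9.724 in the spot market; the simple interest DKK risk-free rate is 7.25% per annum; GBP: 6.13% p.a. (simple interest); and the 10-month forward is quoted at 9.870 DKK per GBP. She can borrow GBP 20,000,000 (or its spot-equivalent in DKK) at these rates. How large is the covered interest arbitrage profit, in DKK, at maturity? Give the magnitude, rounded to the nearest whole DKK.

DKK 1,254,017

T = 10/12 years.
Route A — deposit GBP, sell forward: 20,000,000 × 1.05108333333 × 9.870 = DKK 207,483,850.00.
Route B — convert at spot, deposit DKK: 20,000,000 × 9.724 × 1.06041666667 = DKK 206,229,833.33.
The quoted forward overvalues GBP, so borrow DKK, buy GBP at spot, deposit the GBP at 6.13%, and sell the proceeds forward at 9.870.
The gap between the two covered legs is DKK 1,254,017.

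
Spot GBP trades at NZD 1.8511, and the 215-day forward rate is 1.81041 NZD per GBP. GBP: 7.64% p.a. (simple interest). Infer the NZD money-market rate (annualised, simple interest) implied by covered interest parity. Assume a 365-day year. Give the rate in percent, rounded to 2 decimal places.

T = 215/365 years.
F/S = 1.81041/1.8511 = 0.9780185 = (growth of NZD) / (growth of GBP).
The GBP side grows by 1 + 0.0764×215/365 = 1.0450027.
That pins the NZD growth at 1.022032.
(1.022032 − 1)/T = 0.037403, i.e. 3.74%.

3.74%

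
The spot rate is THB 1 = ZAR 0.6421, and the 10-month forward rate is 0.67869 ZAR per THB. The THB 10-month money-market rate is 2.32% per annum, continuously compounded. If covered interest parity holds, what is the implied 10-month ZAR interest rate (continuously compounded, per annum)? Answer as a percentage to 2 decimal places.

T = 10/12 years.
CIP gives F = S · g_ZAR/g_THB, so g_ZAR/g_THB = 0.67869/0.6421 = 1.0569849.
THB growth factor: e^(0.0232×10/12) = 1.0195214.
Hence g_ZAR = 1.0776187.
Take logs: ln 1.0776187 / (10/12) = 0.089704, so 8.97%.

8.97%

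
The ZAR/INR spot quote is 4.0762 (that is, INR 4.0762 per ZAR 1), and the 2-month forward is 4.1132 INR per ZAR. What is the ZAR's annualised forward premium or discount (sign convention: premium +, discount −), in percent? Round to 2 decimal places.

T = 2/12 years.
Period premium: (4.1132 − 4.0762)/4.0762 = 0.0090771.
Per annum: 0.0090771 / (2/12) = 0.054463 = 5.45%.

+5.45%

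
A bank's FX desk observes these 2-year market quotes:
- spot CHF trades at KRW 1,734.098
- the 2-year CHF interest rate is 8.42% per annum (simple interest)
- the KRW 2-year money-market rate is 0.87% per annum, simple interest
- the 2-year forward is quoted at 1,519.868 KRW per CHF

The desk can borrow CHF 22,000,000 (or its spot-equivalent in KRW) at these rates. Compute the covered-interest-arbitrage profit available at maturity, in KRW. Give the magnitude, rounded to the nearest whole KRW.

T = 2 years.
Route A — deposit CHF, sell forward: 22,000,000 × 1.168400 × 1519.868 = KRW 39,067,902,966.40.
Route B — convert at spot, deposit KRW: 22,000,000 × 1734.098 × 1.017400 = KRW 38,813,968,714.40.
The quoted forward overvalues CHF, so borrow KRW, buy CHF at spot, deposit the CHF at 8.42%, and sell the proceeds forward at 1,519.868.
The gap between the two covered legs is KRW 253,934,252.

KRW 253,934,252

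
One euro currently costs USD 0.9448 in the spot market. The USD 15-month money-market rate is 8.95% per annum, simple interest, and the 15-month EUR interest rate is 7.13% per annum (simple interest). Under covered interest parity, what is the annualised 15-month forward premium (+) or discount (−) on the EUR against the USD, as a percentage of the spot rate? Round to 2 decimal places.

T = 15/12 years.
No-arbitrage forward: 0.9448 × 1.111875 / 1.089125 = 0.9645353 USD/EUR.
Annualised premium = (F − S)/S × (1/T) = (0.9645353 − 0.9448)/0.9448 ÷ (15/12) = 1.67%.

+1.67%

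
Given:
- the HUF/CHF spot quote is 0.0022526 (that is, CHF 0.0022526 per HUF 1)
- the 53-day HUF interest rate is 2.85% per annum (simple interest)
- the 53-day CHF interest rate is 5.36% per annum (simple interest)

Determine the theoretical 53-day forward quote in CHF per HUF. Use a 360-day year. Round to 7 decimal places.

T = 53/360 years.
CHF growth factor: 1 + 0.0536×53/360 = 1.0078911.
HUF accumulates by 1 + 0.0285×53/360 = 1.0041958.
CIP: F = S · (grow CHF)/(grow HUF) = 0.0022526 × 1.0078911/1.0041958 = 0.002260889 CHF per HUF.

0.0022609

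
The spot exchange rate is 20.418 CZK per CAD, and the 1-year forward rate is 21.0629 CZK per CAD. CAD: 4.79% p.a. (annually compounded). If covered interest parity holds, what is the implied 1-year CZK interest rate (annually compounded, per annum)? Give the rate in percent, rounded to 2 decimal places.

T = 1 year.
F/S = 21.0629/20.418 = 1.0315849 = (growth of CZK) / (growth of CAD).
The CAD side grows by (1 + 0.0479)^1 = 1.047900.
So the CZK growth factor = 1.0809978.
r = 1.0809978^(1/1) − 1 = 0.080998 → 8.10%.

8.10%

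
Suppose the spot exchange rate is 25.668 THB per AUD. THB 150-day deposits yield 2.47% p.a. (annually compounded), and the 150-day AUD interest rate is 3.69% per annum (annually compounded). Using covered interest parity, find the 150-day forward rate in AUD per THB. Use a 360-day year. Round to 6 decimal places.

T = 150/360 years.
THB growth factor: (1 + 0.0247)^(150/360) = 1.0102185.
Growth of 1 AUD over T: (1 + 0.0369)^(150/360) = 1.0152127.
So F = 25.668 × 1.0102185 / 1.0152127 = 25.54173 (THB/AUD).
Invert for AUD per THB: 1 / 25.54173 = 0.039152.

0.039152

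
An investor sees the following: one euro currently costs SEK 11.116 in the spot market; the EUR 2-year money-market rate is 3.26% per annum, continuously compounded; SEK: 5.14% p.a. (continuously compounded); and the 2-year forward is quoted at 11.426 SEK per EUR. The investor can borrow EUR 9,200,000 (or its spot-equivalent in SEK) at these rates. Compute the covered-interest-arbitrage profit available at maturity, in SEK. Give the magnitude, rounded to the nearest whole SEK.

SEK 1,138,301

T = 2 years.
Route A — deposit EUR, sell forward: 9,200,000 × 1.06737247753 × 11.426 = SEK 112,201,340.94.
Route B — convert at spot, deposit SEK: 9,200,000 × 11.116 × 1.10826973296 = SEK 113,339,642.43.
The quoted forward undervalues EUR, so borrow EUR, convert to SEK at spot, deposit the SEK at 5.14%, and buy EUR forward at 11.426 to cover the loan.
Arbitrage profit = |112,201,340.94 − 113,339,642.43| = SEK 1,138,301.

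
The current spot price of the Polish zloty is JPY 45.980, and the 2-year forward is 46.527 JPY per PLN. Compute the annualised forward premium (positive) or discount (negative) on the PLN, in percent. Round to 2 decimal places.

T = 2 years.
PLN trades forward at +1.18965% vs spot over the period.
Annualise by dividing by T: 0.0118965 / 2 = 0.005948 → 0.59%.

+0.59%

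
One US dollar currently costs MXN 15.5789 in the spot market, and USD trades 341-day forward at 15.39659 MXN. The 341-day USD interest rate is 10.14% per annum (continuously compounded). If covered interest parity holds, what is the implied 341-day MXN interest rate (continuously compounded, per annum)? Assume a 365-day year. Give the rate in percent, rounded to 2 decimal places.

T = 341/365 years.
F/S = 15.39659/15.5789 = 0.9882976 = (growth of MXN) / (growth of USD).
USD growth factor: e^(0.1014×341/365) = 1.0993648.
That pins the MXN growth at 1.0864996.
Take logs: ln 1.0864996 / (341/365) = 0.088800, so 8.88%.

8.88%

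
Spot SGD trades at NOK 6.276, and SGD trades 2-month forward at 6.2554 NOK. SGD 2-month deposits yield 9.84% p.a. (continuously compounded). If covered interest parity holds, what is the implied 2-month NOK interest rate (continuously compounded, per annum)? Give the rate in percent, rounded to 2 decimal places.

T = 2/12 years.
F/S = 6.2554/6.276 = 0.9967177 = (growth of NOK) / (growth of SGD).
The SGD side grows by e^(0.0984×2/12) = 1.0165352.
Hence g_NOK = 1.0131986.
Take logs: ln 1.0131986 / (2/12) = 0.078674, so 7.87%.

7.87%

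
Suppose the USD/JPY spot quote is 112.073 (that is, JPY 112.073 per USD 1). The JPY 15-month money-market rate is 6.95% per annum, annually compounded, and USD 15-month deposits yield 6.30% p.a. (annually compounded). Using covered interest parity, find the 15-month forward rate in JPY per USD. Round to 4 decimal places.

T = 15/12 years.
JPY accumulates by (1 + 0.0695)^(15/12) = 1.087616997.
Growth of 1 USD over T: (1 + 0.0630)^(15/12) = 1.079360649.
So F = 112.073 × 1.087616997 / 1.079360649 = 112.930279 (JPY/USD).

112.9303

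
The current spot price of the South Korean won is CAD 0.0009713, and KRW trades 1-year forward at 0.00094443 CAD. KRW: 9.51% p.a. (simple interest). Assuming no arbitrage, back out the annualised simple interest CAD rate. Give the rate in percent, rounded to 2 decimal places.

6.48%

T = 1 year.
CIP gives F = S · g_CAD/g_KRW, so g_CAD/g_KRW = 0.00094443/0.0009713 = 0.9723360.
KRW growth factor: 1 + 0.0951×1 = 1.095100.
That pins the CAD growth at 1.0648052.
r = (1.0648052 − 1)/1 = 0.064805 → 6.48%.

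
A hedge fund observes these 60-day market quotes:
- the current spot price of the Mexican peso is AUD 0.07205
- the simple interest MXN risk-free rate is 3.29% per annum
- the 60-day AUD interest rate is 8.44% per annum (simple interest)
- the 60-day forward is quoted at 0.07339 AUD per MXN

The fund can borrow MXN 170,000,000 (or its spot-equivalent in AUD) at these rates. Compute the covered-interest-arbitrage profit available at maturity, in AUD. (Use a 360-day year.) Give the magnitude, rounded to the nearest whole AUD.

T = 60/360 years.
Invest the MXN and cover forward: 170,000,000 × 1.0054833333 × 0.07339 = AUD 12,544,711.71.
Convert at spot and invest in AUD: 170,000,000 × 0.07205 × 1.0140666667 = AUD 12,420,795.57.
The quoted forward overvalues MXN, so borrow AUD, buy MXN at spot, deposit the MXN at 3.29%, and sell the proceeds forward at 0.07339.
Arbitrage profit = |12,544,711.71 − 12,420,795.57| = AUD 123,916.

AUD 123,916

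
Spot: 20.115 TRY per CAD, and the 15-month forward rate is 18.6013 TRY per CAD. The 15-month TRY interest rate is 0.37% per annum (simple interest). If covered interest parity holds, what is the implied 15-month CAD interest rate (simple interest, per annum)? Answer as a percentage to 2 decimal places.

6.91%

T = 15/12 years.
CIP gives F = S · g_TRY/g_CAD, so g_TRY/g_CAD = 18.6013/20.115 = 0.9247477.
The TRY side grows by 1 + 0.0037×15/12 = 1.004625.
That pins the CAD growth at 1.0863774.
(1.0863774 − 1)/T = 0.069102, i.e. 6.91%.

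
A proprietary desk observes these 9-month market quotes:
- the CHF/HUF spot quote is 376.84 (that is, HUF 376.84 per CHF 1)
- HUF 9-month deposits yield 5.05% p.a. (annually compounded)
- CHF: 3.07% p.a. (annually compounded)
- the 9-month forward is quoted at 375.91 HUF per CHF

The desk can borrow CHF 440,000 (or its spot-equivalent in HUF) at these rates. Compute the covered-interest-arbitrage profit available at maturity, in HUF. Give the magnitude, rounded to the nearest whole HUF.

T = 9/12 years.
Invest the CHF and cover forward: 440,000 × 1.02293775268 × 375.91 = HUF 169,194,313.47.
Convert at spot and invest in HUF: 440,000 × 376.84 × 1.03764080645 = HUF 172,050,807.06.
The quoted forward undervalues CHF, so borrow CHF, convert to HUF at spot, deposit the HUF at 5.05%, and buy CHF forward at 375.91 to cover the loan.
Arbitrage profit = |169,194,313.47 − 172,050,807.06| = HUF 2,856,494.

HUF 2,856,494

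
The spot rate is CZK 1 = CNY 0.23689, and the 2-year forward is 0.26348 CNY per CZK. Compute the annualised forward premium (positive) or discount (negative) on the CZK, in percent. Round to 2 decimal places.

+5.61%

T = 2 years.
(F − S)/S = (0.26348 − 0.23689)/0.23689 = 0.1122462.
Annualise by dividing by T: 0.1122462 / 2 = 0.056123 → 5.61%.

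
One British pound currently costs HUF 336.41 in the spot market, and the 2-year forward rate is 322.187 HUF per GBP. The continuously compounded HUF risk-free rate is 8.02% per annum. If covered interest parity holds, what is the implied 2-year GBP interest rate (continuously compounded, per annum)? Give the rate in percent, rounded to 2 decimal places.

10.18%

T = 2 years.
By CIP, F/S equals the HUF-to-GBP growth ratio: 322.187/336.41 = 0.9577212.
The HUF side grows by e^(0.0802×2) = 1.1739804.
That pins the GBP growth at 1.225806.
Take logs: ln 1.225806 / 2 = 0.101799, so 10.18%.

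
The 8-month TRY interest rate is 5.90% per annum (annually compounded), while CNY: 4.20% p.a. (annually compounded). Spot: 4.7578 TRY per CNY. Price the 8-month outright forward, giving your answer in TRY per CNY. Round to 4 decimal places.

T = 8/12 years.
Growth of 1 TRY over T: (1 + 0.0590)^(8/12) = 1.0389564.
CNY accumulates by (1 + 0.0420)^(8/12) = 1.0278076.
CIP: F = S · (grow TRY)/(grow CNY) = 4.7578 × 1.0389564/1.0278076 = 4.809409 TRY per CNY.

4.8094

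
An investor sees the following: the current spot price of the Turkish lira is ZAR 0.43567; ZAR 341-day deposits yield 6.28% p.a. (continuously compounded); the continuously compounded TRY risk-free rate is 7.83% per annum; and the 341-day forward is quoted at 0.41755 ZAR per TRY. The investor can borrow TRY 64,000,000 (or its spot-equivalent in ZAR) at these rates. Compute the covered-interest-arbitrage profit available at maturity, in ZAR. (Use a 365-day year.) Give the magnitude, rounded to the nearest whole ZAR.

T = 341/365 years.
Route A — deposit TRY, sell forward: 64,000,000 × 1.0758935298 × 0.41755 = ZAR 28,751,317.98.
Route B — convert at spot, deposit ZAR: 64,000,000 × 0.43567 × 1.060425969 = ZAR 29,567,730.04.
The quoted forward undervalues TRY, so borrow TRY, convert to ZAR at spot, deposit the ZAR at 6.28%, and buy TRY forward at 0.41755 to cover the loan.
Arbitrage profit = |28,751,317.98 − 29,567,730.04| = ZAR 816,412.

ZAR 816,412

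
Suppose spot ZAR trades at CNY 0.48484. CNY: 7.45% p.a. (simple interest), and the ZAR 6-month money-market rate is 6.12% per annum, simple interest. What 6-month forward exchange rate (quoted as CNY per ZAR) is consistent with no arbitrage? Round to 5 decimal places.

0.48797

T = 6/12 years.
Growth of 1 CNY over T: 1 + 0.0745×6/12 = 1.037250.
ZAR accumulates by 1 + 0.0612×6/12 = 1.030600.
Forward (CNY per ZAR) = 0.48484 × 1.037250 / 1.030600 = 0.4879685.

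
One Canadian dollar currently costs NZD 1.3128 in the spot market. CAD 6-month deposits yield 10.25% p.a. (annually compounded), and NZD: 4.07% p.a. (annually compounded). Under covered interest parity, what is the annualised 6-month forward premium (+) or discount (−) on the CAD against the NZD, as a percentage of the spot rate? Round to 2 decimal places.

T = 6/12 years.
F = S · g_NZD/g_CAD = 1.3128 × 1.020147/1.050000 = 1.2754752.
(F − S)/S ÷ T = (1.2754752 − 1.3128)/1.3128/(6/12) = -0.056863 → -5.69%.

-5.69%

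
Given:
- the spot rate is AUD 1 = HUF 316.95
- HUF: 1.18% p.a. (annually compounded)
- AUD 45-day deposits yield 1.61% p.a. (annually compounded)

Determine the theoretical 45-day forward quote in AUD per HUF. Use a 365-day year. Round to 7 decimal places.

T = 45/365 years.
Growth of 1 HUF over T: (1 + 0.0118)^(45/365) = 1.0014473.
AUD growth factor: (1 + 0.0161)^(45/365) = 1.0019711.
Forward (HUF per AUD) = 316.95 × 1.0014473 / 1.0019711 = 316.7843.
Invert for AUD per HUF: 1 / 316.7843 = 0.0031567.

0.0031567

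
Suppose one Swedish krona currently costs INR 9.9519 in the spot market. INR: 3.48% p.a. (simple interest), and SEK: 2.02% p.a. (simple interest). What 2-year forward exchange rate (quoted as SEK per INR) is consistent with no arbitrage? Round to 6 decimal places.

T = 2 years.
INR accumulates by 1 + 0.0348×2 = 1.069600.
SEK growth factor: 1 + 0.0202×2 = 1.040400.
So F = 9.9519 × 1.069600 / 1.040400 = 10.23121 (INR/SEK).
Quoted the other way: 1/10.23121 = 0.097740 SEK per INR.

0.097740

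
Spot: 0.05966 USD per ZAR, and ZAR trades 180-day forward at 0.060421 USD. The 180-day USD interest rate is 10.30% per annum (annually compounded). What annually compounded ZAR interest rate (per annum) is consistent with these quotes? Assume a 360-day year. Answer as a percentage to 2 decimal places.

T = 180/360 years.
By CIP, F/S equals the USD-to-ZAR growth ratio: 0.060421/0.05966 = 1.0127556.
The USD side grows by (1 + 0.1030)^(180/360) = 1.0502381.
Hence g_ZAR = 1.0370104.
Annualise: 1.0370104^(360/180) − 1 = 0.075391 = 7.54%.

7.54%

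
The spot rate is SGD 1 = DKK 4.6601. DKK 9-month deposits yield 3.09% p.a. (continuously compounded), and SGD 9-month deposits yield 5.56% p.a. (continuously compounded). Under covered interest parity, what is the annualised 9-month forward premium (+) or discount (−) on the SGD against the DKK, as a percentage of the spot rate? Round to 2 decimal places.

-2.45%

T = 9/12 years.
CIP forward (DKK per SGD) = 4.6601 × 1.0234456/1.0425817 = 4.5745660.
Annualised premium = (F − S)/S × (1/T) = (4.5745660 − 4.6601)/4.6601 ÷ (9/12) = -2.45%.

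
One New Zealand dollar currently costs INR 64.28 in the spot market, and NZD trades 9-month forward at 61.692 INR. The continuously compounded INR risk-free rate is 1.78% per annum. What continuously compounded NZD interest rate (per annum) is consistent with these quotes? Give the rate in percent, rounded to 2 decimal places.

7.26%

T = 9/12 years.
F/S = 61.692/64.28 = 0.9597386 = (growth of INR) / (growth of NZD).
The INR side grows by e^(0.0178×9/12) = 1.0134395.
So the NZD growth factor = 1.0559537.
r = ln(1.0559537)/(9/12) = 0.072592 → 7.26%.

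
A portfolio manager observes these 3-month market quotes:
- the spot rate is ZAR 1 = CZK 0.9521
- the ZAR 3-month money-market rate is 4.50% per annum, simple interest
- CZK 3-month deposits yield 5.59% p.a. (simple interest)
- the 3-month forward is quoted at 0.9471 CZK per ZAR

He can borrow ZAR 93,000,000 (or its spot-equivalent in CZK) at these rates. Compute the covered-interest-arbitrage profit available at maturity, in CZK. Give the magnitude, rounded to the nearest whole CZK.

CZK 711,517

T = 3/12 years.
Route A — deposit ZAR, sell forward: 93,000,000 × 1.011250 × 0.9471 = CZK 89,071,203.38.
Route B — convert at spot, deposit CZK: 93,000,000 × 0.9521 × 1.013975 = CZK 89,782,720.57.
The quoted forward undervalues ZAR, so borrow ZAR, convert to CZK at spot, deposit the CZK at 5.59%, and buy ZAR forward at 0.9471 to cover the loan.
Profit = 89,782,720.57 − 89,071,203.38 = CZK 711,517.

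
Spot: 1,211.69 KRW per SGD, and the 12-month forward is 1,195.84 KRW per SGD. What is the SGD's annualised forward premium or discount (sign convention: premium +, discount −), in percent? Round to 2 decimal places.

-1.31%

T = 1 year.
(F − S)/S = (1195.84 − 1211.69)/1211.69 = -0.0130809.
Annualise by dividing by T: -0.0130809 / 1 = -0.013081 → -1.31%.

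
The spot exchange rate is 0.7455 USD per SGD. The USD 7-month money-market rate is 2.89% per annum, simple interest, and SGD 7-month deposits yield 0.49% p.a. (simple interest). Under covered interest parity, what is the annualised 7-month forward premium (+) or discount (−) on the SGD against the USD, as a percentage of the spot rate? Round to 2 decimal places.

T = 7/12 years.
F = S · g_USD/g_SGD = 0.7455 × 1.0168583/1.0028583 = 0.7559073.
Annualised premium = (F − S)/S × (1/T) = (0.7559073 − 0.7455)/0.7455 ÷ (7/12) = 2.39%.

+2.39%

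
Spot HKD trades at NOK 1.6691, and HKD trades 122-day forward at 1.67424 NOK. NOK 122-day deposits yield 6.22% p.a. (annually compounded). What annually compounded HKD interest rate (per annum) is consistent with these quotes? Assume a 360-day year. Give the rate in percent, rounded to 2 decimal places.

T = 122/360 years.
F/S = 1.67424/1.6691 = 1.0030795 = (growth of NOK) / (growth of HKD).
NOK growth factor: (1 + 0.0622)^(122/360) = 1.0206598.
Hence g_HKD = 1.0175263.
Annualise: 1.0175263^(360/122) − 1 = 0.052606 = 5.26%.

5.26%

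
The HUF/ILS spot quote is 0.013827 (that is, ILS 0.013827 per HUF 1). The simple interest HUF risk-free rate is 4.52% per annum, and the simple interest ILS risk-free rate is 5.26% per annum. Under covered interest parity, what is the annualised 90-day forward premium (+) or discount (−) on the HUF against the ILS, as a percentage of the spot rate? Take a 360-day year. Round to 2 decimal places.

+0.73%

T = 90/360 years.
F = S · g_ILS/g_HUF = 0.013827 × 1.013150/1.011300 = 0.013852294.
Annualised premium = (F − S)/S × (1/T) = (0.013852294 − 0.013827)/0.013827 ÷ (90/360) = 0.73%.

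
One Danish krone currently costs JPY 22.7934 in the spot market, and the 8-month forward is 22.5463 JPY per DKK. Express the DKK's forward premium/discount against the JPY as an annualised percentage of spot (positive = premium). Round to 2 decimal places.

-1.63%

T = 8/12 years.
DKK trades forward at -1.08409% vs spot over the period.
Per annum: -0.0108409 / (8/12) = -0.016261 = -1.63%.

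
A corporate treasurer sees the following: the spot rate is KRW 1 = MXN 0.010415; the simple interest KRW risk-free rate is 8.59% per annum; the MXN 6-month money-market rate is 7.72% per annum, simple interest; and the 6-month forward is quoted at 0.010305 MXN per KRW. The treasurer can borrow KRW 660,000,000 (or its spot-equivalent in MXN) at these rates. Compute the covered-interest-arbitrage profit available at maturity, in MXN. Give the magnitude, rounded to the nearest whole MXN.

MXN 45,817

T = 6/12 years.
Keep in KRW, deliver into the forward: 660,000,000·1.042950·0.010305 = MXN 7,093,415.84.
Swap to MXN now, deposit: 660,000,000·0.010415·1.038600 = MXN 7,139,232.54.
The quoted forward undervalues KRW, so borrow KRW, convert to MXN at spot, deposit the MXN at 7.72%, and buy KRW forward at 0.010305 to cover the loan.
The gap between the two covered legs is MXN 45,817.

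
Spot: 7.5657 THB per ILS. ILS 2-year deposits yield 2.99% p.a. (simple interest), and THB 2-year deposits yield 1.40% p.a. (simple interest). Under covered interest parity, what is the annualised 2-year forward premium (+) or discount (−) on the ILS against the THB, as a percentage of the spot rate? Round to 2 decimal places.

T = 2 years.
F = S · g_THB/g_ILS = 7.5657 × 1.028000/1.059800 = 7.3386862.
(F − S)/S ÷ T = (7.3386862 − 7.5657)/7.5657/2 = -0.015003 → -1.50%.

-1.50%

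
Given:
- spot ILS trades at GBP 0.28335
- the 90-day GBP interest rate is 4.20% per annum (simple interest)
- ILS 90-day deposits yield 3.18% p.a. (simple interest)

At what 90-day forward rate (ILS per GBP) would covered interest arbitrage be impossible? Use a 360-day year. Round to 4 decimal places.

3.5203

T = 90/360 years.
GBP accumulates by 1 + 0.0420×90/360 = 1.010500.
Growth of 1 ILS over T: 1 + 0.0318×90/360 = 1.007950.
CIP: F = S · (grow GBP)/(grow ILS) = 0.28335 × 1.010500/1.007950 = 0.2840668 GBP per ILS.
Quoted the other way: 1/0.2840668 = 3.5203 ILS per GBP.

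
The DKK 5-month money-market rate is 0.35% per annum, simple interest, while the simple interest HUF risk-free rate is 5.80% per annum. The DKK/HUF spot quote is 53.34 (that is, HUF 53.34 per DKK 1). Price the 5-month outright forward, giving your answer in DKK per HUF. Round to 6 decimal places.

T = 5/12 years.
HUF accumulates by 1 + 0.0580×5/12 = 1.0241667.
DKK accumulates by 1 + 0.0035×5/12 = 1.0014583.
So F = 53.34 × 1.0241667 / 1.0014583 = 54.54950 (HUF/DKK).
Invert for DKK per HUF: 1 / 54.54950 = 0.018332.

0.018332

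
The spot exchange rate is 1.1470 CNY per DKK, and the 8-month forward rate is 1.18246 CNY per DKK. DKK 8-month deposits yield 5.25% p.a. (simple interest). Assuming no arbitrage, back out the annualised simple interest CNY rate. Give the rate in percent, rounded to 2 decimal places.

T = 8/12 years.
CIP gives F = S · g_CNY/g_DKK, so g_CNY/g_DKK = 1.18246/1.147 = 1.0309154.
DKK growth factor: 1 + 0.0525×8/12 = 1.035000.
Hence g_CNY = 1.0669974.
r = (1.0669974 − 1)/(8/12) = 0.100496 → 10.05%.

10.05%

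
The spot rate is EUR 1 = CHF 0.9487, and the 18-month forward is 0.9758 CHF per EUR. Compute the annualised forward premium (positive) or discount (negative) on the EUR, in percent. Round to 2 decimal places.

T = 18/12 years.
(F − S)/S = (0.9758 − 0.9487)/0.9487 = 0.0285654.
Annualise by dividing by T: 0.0285654 / (18/12) = 0.019044 → 1.90%.

+1.90%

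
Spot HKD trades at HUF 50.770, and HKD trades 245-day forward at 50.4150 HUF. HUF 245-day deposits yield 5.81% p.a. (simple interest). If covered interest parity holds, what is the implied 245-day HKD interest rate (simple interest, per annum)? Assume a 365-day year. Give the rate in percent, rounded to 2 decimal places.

T = 245/365 years.
F/S = 50.415/50.77 = 0.9930077 = (growth of HUF) / (growth of HKD).
The HUF side grows by 1 + 0.0581×245/365 = 1.0389986.
So the HKD growth factor = 1.0463147.
r = (1.0463147 − 1)/(245/365) = 0.068999 → 6.90%.

6.90%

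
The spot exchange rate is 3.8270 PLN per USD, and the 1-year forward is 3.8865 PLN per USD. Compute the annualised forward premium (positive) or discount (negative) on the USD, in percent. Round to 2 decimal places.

T = 1 year.
Period premium: (3.8865 − 3.827)/3.827 = 0.0155474.
Annualise by dividing by T: 0.0155474 / 1 = 0.015547 → 1.55%.

+1.55%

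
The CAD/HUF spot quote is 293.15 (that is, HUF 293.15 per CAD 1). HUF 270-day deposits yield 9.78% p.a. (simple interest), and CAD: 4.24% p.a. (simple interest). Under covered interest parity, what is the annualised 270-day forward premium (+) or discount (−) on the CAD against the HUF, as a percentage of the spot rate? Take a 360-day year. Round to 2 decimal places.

T = 270/360 years.
CIP forward (HUF per CAD) = 293.15 × 1.073350/1.031800 = 304.95498.
(F − S)/S ÷ T = (304.95498 − 293.15)/293.15/(270/360) = 0.053693 → 5.37%.

+5.37%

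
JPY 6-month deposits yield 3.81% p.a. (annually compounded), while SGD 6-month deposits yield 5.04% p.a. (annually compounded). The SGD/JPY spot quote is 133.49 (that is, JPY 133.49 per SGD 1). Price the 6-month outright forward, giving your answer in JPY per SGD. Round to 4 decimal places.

132.7061

T = 6/12 years.
JPY growth factor: (1 + 0.0381)^(6/12) = 1.018871925.
Growth of 1 SGD over T: (1 + 0.0504)^(6/12) = 1.024890238.
So F = 133.49 × 1.018871925 / 1.024890238 = 132.706126 (JPY/SGD).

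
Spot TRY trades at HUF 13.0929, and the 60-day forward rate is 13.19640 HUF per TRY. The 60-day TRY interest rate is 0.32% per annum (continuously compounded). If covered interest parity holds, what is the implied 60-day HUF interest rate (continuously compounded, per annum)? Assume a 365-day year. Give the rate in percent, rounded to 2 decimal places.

5.11%

T = 60/365 years.
F/S = 13.1964/13.0929 = 1.0079050 = (growth of HUF) / (growth of TRY).
TRY growth factor: e^(0.0032×60/365) = 1.0005262.
Hence g_HUF = 1.0084354.
Take logs: ln 1.0084354 / (60/365) = 0.051100, so 5.11%.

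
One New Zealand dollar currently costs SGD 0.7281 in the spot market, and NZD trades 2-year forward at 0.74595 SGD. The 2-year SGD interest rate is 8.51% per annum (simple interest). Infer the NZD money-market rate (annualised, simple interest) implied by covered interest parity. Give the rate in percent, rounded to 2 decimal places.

T = 2 years.
F/S = 0.74595/0.7281 = 1.0245159 = (growth of SGD) / (growth of NZD).
SGD growth factor: 1 + 0.0851×2 = 1.170200.
That pins the NZD growth at 1.142198.
r = (1.142198 − 1)/2 = 0.071099 → 7.11%.

7.11%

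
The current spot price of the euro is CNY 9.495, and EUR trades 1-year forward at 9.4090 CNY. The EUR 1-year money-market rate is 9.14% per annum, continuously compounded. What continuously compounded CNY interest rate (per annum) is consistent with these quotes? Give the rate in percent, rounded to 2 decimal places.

T = 1 year.
By CIP, F/S equals the CNY-to-EUR growth ratio: 9.409/9.495 = 0.9909426.
EUR growth factor: e^(0.0914×1) = 1.0957072.
That pins the CNY growth at 1.0857829.
Take logs: ln 1.0857829 / 1 = 0.082301, so 8.23%.

8.23%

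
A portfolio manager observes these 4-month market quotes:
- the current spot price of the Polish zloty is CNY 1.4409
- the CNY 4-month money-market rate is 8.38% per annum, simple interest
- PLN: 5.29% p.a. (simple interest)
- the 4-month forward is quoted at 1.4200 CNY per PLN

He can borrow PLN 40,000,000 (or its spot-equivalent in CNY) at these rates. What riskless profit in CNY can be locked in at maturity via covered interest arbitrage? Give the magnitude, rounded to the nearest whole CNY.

T = 4/12 years.
Keep in PLN, deliver into the forward: 40,000,000·1.0176333333·1.4200 = CNY 57,801,573.33.
Swap to CNY now, deposit: 40,000,000·1.4409·1.0279333333 = CNY 59,245,965.60.
The quoted forward undervalues PLN, so borrow PLN, convert to CNY at spot, deposit the CNY at 8.38%, and buy PLN forward at 1.4200 to cover the loan.
Profit = 59,245,965.60 − 57,801,573.33 = CNY 1,444,392.

CNY 1,444,392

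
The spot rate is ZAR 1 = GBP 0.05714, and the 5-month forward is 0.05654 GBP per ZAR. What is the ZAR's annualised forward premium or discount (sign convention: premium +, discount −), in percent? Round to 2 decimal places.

-2.52%

T = 5/12 years.
Period premium: (0.05654 − 0.05714)/0.05714 = -0.0105005.
×(1/T) gives -2.52% p.a.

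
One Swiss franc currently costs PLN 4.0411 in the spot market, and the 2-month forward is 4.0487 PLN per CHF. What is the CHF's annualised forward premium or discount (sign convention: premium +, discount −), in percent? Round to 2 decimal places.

T = 2/12 years.
(F − S)/S = (4.0487 − 4.0411)/4.0411 = 0.0018807.
Annualise by dividing by T: 0.0018807 / (2/12) = 0.011284 → 1.13%.

+1.13%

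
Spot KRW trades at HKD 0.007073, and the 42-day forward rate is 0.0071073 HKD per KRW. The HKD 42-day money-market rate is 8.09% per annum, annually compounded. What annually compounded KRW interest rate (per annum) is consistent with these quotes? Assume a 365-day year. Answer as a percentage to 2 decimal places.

3.64%

T = 42/365 years.
F/S = 0.0071073/0.007073 = 1.0048494 = (growth of HKD) / (growth of KRW).
The HKD side grows by (1 + 0.0809)^(42/365) = 1.0089918.
Hence g_KRW = 1.0041224.
Annualise: 1.0041224^(365/42) − 1 = 0.036399 = 3.64%.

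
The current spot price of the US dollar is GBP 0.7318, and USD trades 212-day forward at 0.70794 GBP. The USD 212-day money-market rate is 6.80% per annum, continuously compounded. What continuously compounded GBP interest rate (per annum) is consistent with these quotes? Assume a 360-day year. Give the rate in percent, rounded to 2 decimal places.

T = 212/360 years.
CIP gives F = S · g_GBP/g_USD, so g_GBP/g_USD = 0.70794/0.7318 = 0.9673955.
USD growth factor: e^(0.0680×212/360) = 1.040857.
So the GBP growth factor = 1.0069204.
r = ln(1.0069204)/(212/360) = 0.011711 → 1.17%.

1.17%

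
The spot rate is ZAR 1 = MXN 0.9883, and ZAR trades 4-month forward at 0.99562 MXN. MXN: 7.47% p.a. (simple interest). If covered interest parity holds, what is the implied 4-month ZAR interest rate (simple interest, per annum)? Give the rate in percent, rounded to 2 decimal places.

5.21%

T = 4/12 years.
By CIP, F/S equals the MXN-to-ZAR growth ratio: 0.99562/0.9883 = 1.0074067.
The MXN side grows by 1 + 0.0747×4/12 = 1.024900.
So the ZAR growth factor = 1.0173647.
(1.0173647 − 1)/T = 0.052094, i.e. 5.21%.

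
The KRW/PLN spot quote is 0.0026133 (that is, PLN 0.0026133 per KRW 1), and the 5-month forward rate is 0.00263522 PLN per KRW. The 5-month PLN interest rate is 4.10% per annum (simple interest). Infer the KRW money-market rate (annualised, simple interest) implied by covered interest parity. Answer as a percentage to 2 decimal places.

2.07%

T = 5/12 years.
F/S = 0.00263522/0.0026133 = 1.0083879 = (growth of PLN) / (growth of KRW).
PLN growth factor: 1 + 0.0410×5/12 = 1.0170833.
So the KRW growth factor = 1.0086231.
(1.0086231 − 1)/T = 0.020695, i.e. 2.07%.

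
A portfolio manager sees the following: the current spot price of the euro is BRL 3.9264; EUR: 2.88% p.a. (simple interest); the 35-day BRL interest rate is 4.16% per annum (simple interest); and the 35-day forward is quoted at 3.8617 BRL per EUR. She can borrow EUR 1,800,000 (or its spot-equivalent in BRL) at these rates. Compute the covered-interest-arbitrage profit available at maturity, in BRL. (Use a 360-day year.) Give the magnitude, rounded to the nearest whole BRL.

BRL 125,581

T = 35/360 years.
Keep in EUR, deliver into the forward: 1,800,000·1.002800·3.8617 = BRL 6,970,522.97.
Swap to BRL now, deposit: 1,800,000·3.9264·1.004044444 = BRL 7,096,104.19.
The quoted forward undervalues EUR, so borrow EUR, convert to BRL at spot, deposit the BRL at 4.16%, and buy EUR forward at 3.8617 to cover the loan.
Profit = 7,096,104.19 − 6,970,522.97 = BRL 125,581.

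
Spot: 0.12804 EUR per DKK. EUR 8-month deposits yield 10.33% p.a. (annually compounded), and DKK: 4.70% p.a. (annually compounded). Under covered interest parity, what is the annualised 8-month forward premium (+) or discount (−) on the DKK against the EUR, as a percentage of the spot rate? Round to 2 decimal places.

T = 8/12 years.
CIP forward (EUR per DKK) = 0.12804 × 1.0677324/1.0310929 = 0.13258985.
Annualised premium = (F − S)/S × (1/T) = (0.13258985 − 0.12804)/0.12804 ÷ (8/12) = 5.33%.

+5.33%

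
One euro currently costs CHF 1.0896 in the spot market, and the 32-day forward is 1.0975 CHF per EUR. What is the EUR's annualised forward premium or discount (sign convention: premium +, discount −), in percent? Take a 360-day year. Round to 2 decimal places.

+8.16%

T = 32/360 years.
Period premium: (1.0975 − 1.0896)/1.0896 = 0.0072504.
Per annum: 0.0072504 / (32/360) = 0.081567 = 8.16%.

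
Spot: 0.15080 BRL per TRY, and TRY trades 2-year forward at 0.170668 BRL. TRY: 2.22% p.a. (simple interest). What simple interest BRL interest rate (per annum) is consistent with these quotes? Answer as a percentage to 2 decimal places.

9.10%

T = 2 years.
F/S = 0.170668/0.1508 = 1.1317507 = (growth of BRL) / (growth of TRY).
TRY growth factor: 1 + 0.0222×2 = 1.044400.
That pins the BRL growth at 1.1820004.
(1.1820004 − 1)/T = 0.091000, i.e. 9.10%.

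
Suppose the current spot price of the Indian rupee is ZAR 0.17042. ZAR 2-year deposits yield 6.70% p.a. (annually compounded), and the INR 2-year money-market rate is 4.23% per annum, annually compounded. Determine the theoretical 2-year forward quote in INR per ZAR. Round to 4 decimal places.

5.5993

T = 2 years.
ZAR accumulates by (1 + 0.0670)^2 = 1.138489.
INR growth factor: (1 + 0.0423)^2 = 1.0863893.
Forward (ZAR per INR) = 0.17042 × 1.138489 / 1.0863893 = 0.1785928.
Quoted the other way: 1/0.1785928 = 5.5993 INR per ZAR.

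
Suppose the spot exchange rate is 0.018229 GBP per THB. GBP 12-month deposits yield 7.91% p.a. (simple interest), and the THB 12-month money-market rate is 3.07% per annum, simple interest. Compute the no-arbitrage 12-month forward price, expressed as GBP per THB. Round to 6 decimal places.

T = 1 year.
Growth of 1 GBP over T: 1 + 0.0791×1 = 1.079100.
THB growth factor: 1 + 0.0307×1 = 1.030700.
So F = 0.018229 × 1.079100 / 1.030700 = 0.01908500 (GBP/THB).

0.019085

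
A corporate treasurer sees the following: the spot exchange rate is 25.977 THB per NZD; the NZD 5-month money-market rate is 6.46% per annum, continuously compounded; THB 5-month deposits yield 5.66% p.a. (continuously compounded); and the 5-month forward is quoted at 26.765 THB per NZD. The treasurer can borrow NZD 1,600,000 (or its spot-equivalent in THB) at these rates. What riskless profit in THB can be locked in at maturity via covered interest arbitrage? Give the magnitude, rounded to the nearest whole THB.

THB 1,437,284

T = 5/12 years.
Keep in NZD, deliver into the forward: 1,600,000·1.0272821923·26.765 = THB 43,992,332.60.
Swap to THB now, deposit: 1,600,000·25.977·1.0238636192 = THB 42,555,048.38.
The quoted forward overvalues NZD, so borrow THB, buy NZD at spot, deposit the NZD at 6.46%, and sell the proceeds forward at 26.765.
Profit = 43,992,332.60 − 42,555,048.38 = THB 1,437,284.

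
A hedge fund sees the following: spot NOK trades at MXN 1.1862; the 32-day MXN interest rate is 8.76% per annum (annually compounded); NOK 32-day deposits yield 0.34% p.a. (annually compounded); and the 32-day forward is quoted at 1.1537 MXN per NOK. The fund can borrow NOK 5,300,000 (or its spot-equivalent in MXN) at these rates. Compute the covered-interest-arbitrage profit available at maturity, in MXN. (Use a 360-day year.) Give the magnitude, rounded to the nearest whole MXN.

MXN 217,508

T = 32/360 years.
Keep in NOK, deliver into the forward: 5,300,000·1.000301755·1.1537 = MXN 6,116,455.11.
Swap to MXN now, deposit: 5,300,000·1.1862·1.007492233 = MXN 6,333,962.62.
The quoted forward undervalues NOK, so borrow NOK, convert to MXN at spot, deposit the MXN at 8.76%, and buy NOK forward at 1.1537 to cover the loan.
The gap between the two covered legs is MXN 217,508.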